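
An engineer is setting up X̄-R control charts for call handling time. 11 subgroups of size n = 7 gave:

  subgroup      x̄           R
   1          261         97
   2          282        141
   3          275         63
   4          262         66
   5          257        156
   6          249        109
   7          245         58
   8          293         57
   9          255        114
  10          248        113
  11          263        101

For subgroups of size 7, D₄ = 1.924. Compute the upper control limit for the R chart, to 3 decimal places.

188.027

R̄ = (97 + 141 + 63 + 66 + 156 + 109 + 58 + 57 + 114 + 113 + 101) / 11 = 1075.0000 / 11 = 97.7273
UCL_R = D₄·R̄ = 1.924 × 97.7273 = 188.0273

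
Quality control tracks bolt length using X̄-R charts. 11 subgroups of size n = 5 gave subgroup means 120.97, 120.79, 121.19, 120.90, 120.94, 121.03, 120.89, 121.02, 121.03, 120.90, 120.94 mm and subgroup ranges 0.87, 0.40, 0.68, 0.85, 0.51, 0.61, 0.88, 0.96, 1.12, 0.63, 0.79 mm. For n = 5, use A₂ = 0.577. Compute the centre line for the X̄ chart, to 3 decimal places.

X̄̄ = (120.97 + 120.79 + 121.19 + 120.90 + 120.94 + 121.03 + 120.89 + 121.02 + 121.03 + 120.90 + 120.94) / 11 = 1330.6000 / 11 = 120.9636
CL = X̄̄ = 120.9636

120.964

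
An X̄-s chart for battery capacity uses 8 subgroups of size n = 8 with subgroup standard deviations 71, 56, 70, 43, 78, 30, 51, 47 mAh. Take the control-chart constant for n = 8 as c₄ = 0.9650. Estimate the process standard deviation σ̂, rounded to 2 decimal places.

57.77

s̄ = (71 + 56 + 70 + 43 + 78 + 30 + 51 + 47) / 8 = 55.7500
σ̂ = s̄ / c₄ = 55.7500 / 0.9650 = 57.7720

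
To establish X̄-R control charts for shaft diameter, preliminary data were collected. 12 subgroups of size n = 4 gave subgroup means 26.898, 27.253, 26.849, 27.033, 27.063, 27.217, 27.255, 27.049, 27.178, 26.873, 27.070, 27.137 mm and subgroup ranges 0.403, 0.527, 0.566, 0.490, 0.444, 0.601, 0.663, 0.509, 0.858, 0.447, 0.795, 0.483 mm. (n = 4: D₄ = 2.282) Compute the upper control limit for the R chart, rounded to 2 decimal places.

R̄ = (0.403 + 0.527 + 0.566 + 0.490 + 0.444 + 0.601 + 0.663 + 0.509 + 0.858 + 0.447 + 0.795 + 0.483) / 12 = 6.7860 / 12 = 0.5655
UCL_R = D₄·R̄ = 2.282 × 0.5655 = 1.2905

1.29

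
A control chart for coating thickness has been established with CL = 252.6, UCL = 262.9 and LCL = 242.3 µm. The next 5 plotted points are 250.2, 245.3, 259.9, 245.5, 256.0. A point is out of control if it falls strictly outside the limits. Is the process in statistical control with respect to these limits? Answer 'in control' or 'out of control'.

All 5 points lie within [242.3, 262.9].

in control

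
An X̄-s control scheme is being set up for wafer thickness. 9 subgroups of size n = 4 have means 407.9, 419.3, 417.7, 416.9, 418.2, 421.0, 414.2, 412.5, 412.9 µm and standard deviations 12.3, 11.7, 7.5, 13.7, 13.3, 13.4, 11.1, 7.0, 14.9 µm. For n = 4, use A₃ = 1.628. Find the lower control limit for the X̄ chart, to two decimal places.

396.65

X̄̄ = (407.9 + 419.3 + 417.7 + 416.9 + 418.2 + 421.0 + 414.2 + 412.5 + 412.9) / 9 = 415.6222
s̄ = (12.3 + 11.7 + 7.5 + 13.7 + 13.3 + 13.4 + 11.1 + 7.0 + 14.9) / 9 = 11.6556
LCL = X̄̄ − A₃·s̄ = 415.6222 − 1.628 × 11.6556 = 396.6470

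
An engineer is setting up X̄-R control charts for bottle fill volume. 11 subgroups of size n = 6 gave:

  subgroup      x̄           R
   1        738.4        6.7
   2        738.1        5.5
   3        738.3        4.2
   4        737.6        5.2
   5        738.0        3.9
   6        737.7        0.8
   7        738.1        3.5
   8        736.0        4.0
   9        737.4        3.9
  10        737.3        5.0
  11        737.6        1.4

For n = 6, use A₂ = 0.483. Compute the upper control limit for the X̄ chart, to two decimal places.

X̄̄ = (738.4 + 738.1 + 738.3 + 737.6 + 738.0 + 737.7 + 738.1 + 736.0 + 737.4 + 737.3 + 737.6) / 11 = 8114.5000 / 11 = 737.6818
R̄ = (6.7 + 5.5 + 4.2 + 5.2 + 3.9 + 0.8 + 3.5 + 4.0 + 3.9 + 5.0 + 1.4) / 11 = 44.1000 / 11 = 4.0091
UCL = X̄̄ + A₂·R̄ = 737.6818 + 0.483 × 4.0091 = 739.6182

739.62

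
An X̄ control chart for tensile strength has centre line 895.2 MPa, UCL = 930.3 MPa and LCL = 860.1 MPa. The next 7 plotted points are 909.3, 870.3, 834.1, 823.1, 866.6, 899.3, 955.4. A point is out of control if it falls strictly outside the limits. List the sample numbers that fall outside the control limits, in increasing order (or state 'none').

Compare each point to [860.1, 930.3]: sample 3 = 834.1 < LCL; sample 4 = 823.1 < LCL; sample 7 = 955.4 > UCL.

3, 4, 7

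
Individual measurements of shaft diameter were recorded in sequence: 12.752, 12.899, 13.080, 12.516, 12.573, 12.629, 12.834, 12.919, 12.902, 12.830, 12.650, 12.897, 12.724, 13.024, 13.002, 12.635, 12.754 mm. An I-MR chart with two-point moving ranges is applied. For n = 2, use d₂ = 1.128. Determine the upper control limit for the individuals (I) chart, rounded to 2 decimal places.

X̄ = (12.752 + 12.899 + 13.080 + 12.516 + 12.573 + 12.629 + 12.834 + 12.919 + 12.902 + 12.830 + 12.650 + 12.897 + 12.724 + 13.024 + 13.002 + 12.635 + 12.754) / 17 = 12.8012
Moving ranges: 0.147, 0.181, 0.564, 0.057, 0.056, 0.205, 0.085, 0.017, 0.072, 0.180, 0.247, 0.173, 0.300, 0.022, 0.367, 0.119; M̄R̄ = 2.7920 / 16 = 0.1745
UCL = X̄ + 3·M̄R̄/d₂ = 12.8012 + 3 × 0.1745 / 1.128 = 13.2653

13.27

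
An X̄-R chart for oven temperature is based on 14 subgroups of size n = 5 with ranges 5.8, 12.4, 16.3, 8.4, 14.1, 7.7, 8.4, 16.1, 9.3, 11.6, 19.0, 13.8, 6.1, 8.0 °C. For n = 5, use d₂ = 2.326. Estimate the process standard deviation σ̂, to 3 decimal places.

4.821

R̄ = (5.8 + 12.4 + 16.3 + 8.4 + 14.1 + 7.7 + 8.4 + 16.1 + 9.3 + 11.6 + 19.0 + 13.8 + 6.1 + 8.0) / 14 = 11.2143
σ̂ = R̄ / d₂ = 11.2143 / 2.326 = 4.8213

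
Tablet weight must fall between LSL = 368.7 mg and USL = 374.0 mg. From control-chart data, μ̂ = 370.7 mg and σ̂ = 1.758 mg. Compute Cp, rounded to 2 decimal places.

0.50

Cp = (USL − LSL) / (6σ̂) = (374.0 − 368.7) / (6 × 1.758) = 5.3000 / 10.5480 = 0.5025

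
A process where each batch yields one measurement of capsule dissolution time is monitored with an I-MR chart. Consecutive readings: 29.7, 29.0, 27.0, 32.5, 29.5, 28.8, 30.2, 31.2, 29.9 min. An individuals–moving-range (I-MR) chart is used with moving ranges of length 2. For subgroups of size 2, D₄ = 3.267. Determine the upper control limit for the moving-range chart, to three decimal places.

Moving ranges: 0.7, 2.0, 5.5, 3.0, 0.7, 1.4, 1.0, 1.3; M̄R̄ = 15.6000 / 8 = 1.9500
UCL_MR = D₄·M̄R̄ = 3.267 × 1.9500 = 6.3706

6.371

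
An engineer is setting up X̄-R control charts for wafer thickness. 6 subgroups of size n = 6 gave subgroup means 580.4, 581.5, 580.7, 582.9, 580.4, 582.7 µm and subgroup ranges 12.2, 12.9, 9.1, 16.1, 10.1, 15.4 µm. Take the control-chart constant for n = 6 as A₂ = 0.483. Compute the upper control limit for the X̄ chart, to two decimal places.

587.54

X̄̄ = (580.4 + 581.5 + 580.7 + 582.9 + 580.4 + 582.7) / 6 = 3488.6000 / 6 = 581.4333
R̄ = (12.2 + 12.9 + 9.1 + 16.1 + 10.1 + 15.4) / 6 = 75.8000 / 6 = 12.6333
UCL = X̄̄ + A₂·R̄ = 581.4333 + 0.483 × 12.6333 = 587.5352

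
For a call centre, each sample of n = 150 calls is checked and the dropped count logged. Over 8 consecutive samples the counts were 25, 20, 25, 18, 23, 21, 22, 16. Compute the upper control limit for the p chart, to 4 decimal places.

p̄ = Σdᵢ / (k·n) = 170 / (8 × 150) = 0.14167
UCL = p̄ + 3·√(p̄(1−p̄)/n) = 0.14167 + 3 × √(0.14167×0.85833/150) = 0.14167 + 3 × 0.02847 = 0.22708

0.2271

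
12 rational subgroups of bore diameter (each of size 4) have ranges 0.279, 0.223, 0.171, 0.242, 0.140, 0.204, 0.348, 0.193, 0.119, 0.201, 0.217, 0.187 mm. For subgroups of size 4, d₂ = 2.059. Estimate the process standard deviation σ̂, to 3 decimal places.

R̄ = (0.279 + 0.223 + 0.171 + 0.242 + 0.140 + 0.204 + 0.348 + 0.193 + 0.119 + 0.201 + 0.217 + 0.187) / 12 = 0.2103
σ̂ = R̄ / d₂ = 0.2103 / 2.059 = 0.1022

0.102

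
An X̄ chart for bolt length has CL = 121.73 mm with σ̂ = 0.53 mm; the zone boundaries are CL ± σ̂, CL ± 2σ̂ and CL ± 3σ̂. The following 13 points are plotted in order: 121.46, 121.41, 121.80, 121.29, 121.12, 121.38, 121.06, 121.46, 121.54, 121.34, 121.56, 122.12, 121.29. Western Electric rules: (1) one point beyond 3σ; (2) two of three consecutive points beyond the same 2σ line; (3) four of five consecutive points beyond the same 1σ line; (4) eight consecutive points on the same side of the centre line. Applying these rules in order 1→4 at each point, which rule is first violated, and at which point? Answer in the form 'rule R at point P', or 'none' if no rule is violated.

rule 4 at point 11

Zone of each point (C = within 1σ̂, B = 1σ̂–2σ̂, A = 2σ̂–3σ̂, * = beyond 3σ̂; sign = side of CL): 1:-C, 2:-C, 3:+C, 4:-C, 5:-B, 6:-C, 7:-B, 8:-C, 9:-C, 10:-C, 11:-C, 12:+C, 13:-C
Rule 4 (eight consecutive points on the same side of the centre line) is satisfied at point 11.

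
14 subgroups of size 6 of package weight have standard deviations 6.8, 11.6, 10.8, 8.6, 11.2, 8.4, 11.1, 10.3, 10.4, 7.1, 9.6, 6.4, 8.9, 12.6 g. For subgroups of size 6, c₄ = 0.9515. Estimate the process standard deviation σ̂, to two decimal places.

10.04

s̄ = (6.8 + 11.6 + 10.8 + 8.6 + 11.2 + 8.4 + 11.1 + 10.3 + 10.4 + 7.1 + 9.6 + 6.4 + 8.9 + 12.6) / 14 = 9.5571
σ̂ = s̄ / c₄ = 9.5571 / 0.9515 = 10.0443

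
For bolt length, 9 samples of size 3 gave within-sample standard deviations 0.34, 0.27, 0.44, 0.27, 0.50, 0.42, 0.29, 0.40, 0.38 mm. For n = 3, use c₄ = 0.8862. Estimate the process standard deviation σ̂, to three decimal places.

0.415

s̄ = (0.34 + 0.27 + 0.44 + 0.27 + 0.50 + 0.42 + 0.29 + 0.40 + 0.38) / 9 = 0.3678
σ̂ = s̄ / c₄ = 0.3678 / 0.8862 = 0.4150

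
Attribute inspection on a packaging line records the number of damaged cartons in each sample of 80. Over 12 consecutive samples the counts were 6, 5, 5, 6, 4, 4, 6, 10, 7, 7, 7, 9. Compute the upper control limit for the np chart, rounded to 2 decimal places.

13.58

p̄ = Σdᵢ / (k·n) = 76 / (12 × 80) = 0.07917
UCL = np̄ + 3·√(np̄(1−p̄)) = 6.3333 + 3 × √(6.3333×0.92083) = 6.3333 + 3 × 2.4149 = 13.5782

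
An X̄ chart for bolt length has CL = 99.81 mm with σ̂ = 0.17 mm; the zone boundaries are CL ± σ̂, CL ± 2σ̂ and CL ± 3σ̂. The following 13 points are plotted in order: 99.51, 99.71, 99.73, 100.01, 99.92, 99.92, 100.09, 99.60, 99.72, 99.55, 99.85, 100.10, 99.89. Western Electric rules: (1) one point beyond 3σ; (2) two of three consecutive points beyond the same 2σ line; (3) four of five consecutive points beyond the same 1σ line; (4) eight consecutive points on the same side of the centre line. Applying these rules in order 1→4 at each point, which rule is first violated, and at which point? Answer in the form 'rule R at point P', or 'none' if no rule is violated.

none

Zone of each point (C = within 1σ̂, B = 1σ̂–2σ̂, A = 2σ̂–3σ̂, * = beyond 3σ̂; sign = side of CL): 1:-B, 2:-C, 3:-C, 4:+B, 5:+C, 6:+C, 7:+B, 8:-B, 9:-C, 10:-B, 11:+C, 12:+B, 13:+C
No rule fires across all 13 points.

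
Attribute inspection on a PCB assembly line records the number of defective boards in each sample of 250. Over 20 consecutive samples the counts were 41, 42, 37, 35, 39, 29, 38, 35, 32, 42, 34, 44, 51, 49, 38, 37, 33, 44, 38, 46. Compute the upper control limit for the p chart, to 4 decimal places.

0.2258

p̄ = Σdᵢ / (k·n) = 784 / (20 × 250) = 0.15680
UCL = p̄ + 3·√(p̄(1−p̄)/n) = 0.15680 + 3 × √(0.15680×0.84320/250) = 0.15680 + 3 × 0.02300 = 0.22579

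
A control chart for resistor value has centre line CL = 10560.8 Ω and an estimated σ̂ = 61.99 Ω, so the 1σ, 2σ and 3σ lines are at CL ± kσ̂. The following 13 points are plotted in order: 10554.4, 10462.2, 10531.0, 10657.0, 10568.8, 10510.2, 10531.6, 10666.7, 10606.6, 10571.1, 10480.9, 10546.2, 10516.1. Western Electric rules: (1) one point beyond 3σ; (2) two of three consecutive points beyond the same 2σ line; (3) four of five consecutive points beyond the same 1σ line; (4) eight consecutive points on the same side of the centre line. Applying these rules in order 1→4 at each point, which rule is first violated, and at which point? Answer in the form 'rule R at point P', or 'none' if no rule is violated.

Zone of each point (C = within 1σ̂, B = 1σ̂–2σ̂, A = 2σ̂–3σ̂, * = beyond 3σ̂; sign = side of CL): 1:-C, 2:-B, 3:-C, 4:+B, 5:+C, 6:-C, 7:-C, 8:+B, 9:+C, 10:+C, 11:-B, 12:-C, 13:-C
No rule fires across all 13 points.

none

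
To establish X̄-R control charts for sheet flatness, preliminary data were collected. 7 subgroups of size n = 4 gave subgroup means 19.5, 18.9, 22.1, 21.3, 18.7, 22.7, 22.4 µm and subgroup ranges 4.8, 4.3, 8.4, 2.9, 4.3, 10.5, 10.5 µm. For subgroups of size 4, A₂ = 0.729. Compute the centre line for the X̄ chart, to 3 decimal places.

X̄̄ = (19.5 + 18.9 + 22.1 + 21.3 + 18.7 + 22.7 + 22.4) / 7 = 145.6000 / 7 = 20.8000
CL = X̄̄ = 20.8000

20.800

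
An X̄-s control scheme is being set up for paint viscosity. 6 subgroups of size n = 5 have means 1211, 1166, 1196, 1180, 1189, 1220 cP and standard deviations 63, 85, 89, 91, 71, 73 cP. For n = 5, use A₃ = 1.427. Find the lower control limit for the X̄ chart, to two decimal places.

1081.41

X̄̄ = (1211 + 1166 + 1196 + 1180 + 1189 + 1220) / 6 = 1193.6667
s̄ = (63 + 85 + 89 + 91 + 71 + 73) / 6 = 78.6667
LCL = X̄̄ − A₃·s̄ = 1193.6667 − 1.427 × 78.6667 = 1081.4093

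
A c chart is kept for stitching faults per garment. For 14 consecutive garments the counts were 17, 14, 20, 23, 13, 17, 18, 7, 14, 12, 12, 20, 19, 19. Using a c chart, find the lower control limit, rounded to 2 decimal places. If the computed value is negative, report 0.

4.04

c̄ = (17 + 14 + 20 + 23 + 13 + 17 + 18 + 7 + 14 + 12 + 12 + 20 + 19 + 19) / 14 = 225 / 14 = 16.0714
LCL = c̄ − 3√c̄ = 16.0714 − 3 × 4.0089 = 4.0447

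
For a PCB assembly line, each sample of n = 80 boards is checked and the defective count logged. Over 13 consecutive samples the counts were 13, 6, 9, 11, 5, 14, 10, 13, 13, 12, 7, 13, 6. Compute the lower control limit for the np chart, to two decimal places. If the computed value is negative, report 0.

p̄ = Σdᵢ / (k·n) = 132 / (13 × 80) = 0.12692
LCL = np̄ − 3·√(np̄(1−p̄)) = 10.1538 − 3 × 2.9774 = 1.2216

1.22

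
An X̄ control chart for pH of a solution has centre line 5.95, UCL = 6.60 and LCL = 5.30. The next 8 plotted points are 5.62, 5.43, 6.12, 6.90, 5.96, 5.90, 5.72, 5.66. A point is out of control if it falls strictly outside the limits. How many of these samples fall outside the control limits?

1

Compare each point to [5.30, 6.60]: sample 4 = 6.90 > UCL.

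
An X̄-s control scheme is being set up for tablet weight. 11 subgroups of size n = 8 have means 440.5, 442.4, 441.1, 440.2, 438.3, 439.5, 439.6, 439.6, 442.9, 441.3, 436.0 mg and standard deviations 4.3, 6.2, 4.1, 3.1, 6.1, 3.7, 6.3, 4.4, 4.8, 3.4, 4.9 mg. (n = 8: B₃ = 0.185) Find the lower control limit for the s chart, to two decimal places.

0.86

s̄ = (4.3 + 6.2 + 4.1 + 3.1 + 6.1 + 3.7 + 6.3 + 4.4 + 4.8 + 3.4 + 4.9) / 11 = 4.6636
LCL_s = B₃·s̄ = 0.185 × 4.6636 = 0.8628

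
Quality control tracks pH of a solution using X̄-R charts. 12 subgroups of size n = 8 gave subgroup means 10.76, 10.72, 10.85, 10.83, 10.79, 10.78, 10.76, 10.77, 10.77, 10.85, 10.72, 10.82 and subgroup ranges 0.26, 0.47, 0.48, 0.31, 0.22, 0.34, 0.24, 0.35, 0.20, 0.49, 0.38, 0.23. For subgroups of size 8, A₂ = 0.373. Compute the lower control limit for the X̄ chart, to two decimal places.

10.66

X̄̄ = (10.76 + 10.72 + 10.85 + 10.83 + 10.79 + 10.78 + 10.76 + 10.77 + 10.77 + 10.85 + 10.72 + 10.82) / 12 = 129.4200 / 12 = 10.7850
R̄ = (0.26 + 0.47 + 0.48 + 0.31 + 0.22 + 0.34 + 0.24 + 0.35 + 0.20 + 0.49 + 0.38 + 0.23) / 12 = 3.9700 / 12 = 0.3308
LCL = X̄̄ − A₂·R̄ = 10.7850 − 0.373 × 0.3308 = 10.6616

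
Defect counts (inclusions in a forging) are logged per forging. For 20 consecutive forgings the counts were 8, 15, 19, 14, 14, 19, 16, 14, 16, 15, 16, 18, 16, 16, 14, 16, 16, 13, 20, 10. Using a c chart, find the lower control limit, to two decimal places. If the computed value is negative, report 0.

3.53

c̄ = (8 + 15 + 19 + 14 + 14 + 19 + 16 + 14 + 16 + 15 + 16 + 18 + 16 + 16 + 14 + 16 + 16 + 13 + 20 + 10) / 20 = 305 / 20 = 15.2500
LCL = c̄ − 3√c̄ = 15.2500 − 3 × 3.9051 = 3.5346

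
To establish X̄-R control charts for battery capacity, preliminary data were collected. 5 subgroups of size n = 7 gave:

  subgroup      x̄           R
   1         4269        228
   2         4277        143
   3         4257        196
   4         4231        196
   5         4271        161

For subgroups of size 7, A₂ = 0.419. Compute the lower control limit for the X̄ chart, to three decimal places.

X̄̄ = (4269 + 4277 + 4257 + 4231 + 4271) / 5 = 21305.0000 / 5 = 4261.0000
R̄ = (228 + 143 + 196 + 196 + 161) / 5 = 924.0000 / 5 = 184.8000
LCL = X̄̄ − A₂·R̄ = 4261.0000 − 0.419 × 184.8000 = 4183.5688

4183.569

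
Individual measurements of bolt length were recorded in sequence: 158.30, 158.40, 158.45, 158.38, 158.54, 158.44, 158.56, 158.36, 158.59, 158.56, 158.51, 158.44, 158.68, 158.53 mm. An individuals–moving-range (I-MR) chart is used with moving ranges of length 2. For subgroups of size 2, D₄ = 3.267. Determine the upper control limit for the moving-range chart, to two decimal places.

Moving ranges: 0.10, 0.05, 0.07, 0.16, 0.10, 0.12, 0.20, 0.23, 0.03, 0.05, 0.07, 0.24, 0.15; M̄R̄ = 1.5700 / 13 = 0.1208
UCL_MR = D₄·M̄R̄ = 3.267 × 0.1208 = 0.3946

0.39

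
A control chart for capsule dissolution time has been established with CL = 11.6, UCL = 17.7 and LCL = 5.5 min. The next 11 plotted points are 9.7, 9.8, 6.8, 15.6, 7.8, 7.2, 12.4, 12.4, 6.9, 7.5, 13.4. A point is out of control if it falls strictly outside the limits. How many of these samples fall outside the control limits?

All 11 points lie within [5.5, 17.7].

0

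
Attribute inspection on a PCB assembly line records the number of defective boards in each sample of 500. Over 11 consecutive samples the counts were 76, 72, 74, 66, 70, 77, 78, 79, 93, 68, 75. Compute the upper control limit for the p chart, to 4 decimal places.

0.1985

p̄ = Σdᵢ / (k·n) = 828 / (11 × 500) = 0.15055
UCL = p̄ + 3·√(p̄(1−p̄)/n) = 0.15055 + 3 × √(0.15055×0.84945/500) = 0.15055 + 3 × 0.01599 = 0.19852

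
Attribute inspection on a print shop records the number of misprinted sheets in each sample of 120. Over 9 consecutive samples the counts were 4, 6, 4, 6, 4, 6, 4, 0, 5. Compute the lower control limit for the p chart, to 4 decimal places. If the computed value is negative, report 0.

p̄ = Σdᵢ / (k·n) = 39 / (9 × 120) = 0.03611
LCL = p̄ − 3·√(p̄(1−p̄)/n) = 0.03611 − 3 × 0.01703 = -0.01498 → 0 (negative, so LCL = 0)

0.0000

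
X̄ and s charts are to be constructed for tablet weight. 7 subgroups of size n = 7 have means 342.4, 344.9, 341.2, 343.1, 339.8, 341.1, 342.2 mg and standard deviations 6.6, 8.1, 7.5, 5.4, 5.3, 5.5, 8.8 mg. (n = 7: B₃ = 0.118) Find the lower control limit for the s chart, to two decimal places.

s̄ = (6.6 + 8.1 + 7.5 + 5.4 + 5.3 + 5.5 + 8.8) / 7 = 6.7429
LCL_s = B₃·s̄ = 0.118 × 6.7429 = 0.7957

0.80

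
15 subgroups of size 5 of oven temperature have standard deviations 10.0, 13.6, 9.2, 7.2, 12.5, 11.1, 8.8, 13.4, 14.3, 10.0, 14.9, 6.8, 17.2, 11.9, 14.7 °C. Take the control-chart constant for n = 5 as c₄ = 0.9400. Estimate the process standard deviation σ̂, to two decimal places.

s̄ = (10.0 + 13.6 + 9.2 + 7.2 + 12.5 + 11.1 + 8.8 + 13.4 + 14.3 + 10.0 + 14.9 + 6.8 + 17.2 + 11.9 + 14.7) / 15 = 11.7067
σ̂ = s̄ / c₄ = 11.7067 / 0.9400 = 12.4539

12.45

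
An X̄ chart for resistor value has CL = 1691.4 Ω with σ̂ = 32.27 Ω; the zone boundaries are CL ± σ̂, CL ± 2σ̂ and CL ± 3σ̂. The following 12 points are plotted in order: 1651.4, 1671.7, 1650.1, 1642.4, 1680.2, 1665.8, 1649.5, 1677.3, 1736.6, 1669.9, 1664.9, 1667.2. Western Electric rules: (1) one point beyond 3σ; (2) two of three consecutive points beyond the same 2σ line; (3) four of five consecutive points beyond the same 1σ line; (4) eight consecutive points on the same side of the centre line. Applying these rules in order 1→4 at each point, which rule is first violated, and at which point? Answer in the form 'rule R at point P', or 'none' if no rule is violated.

rule 4 at point 8

Zone of each point (C = within 1σ̂, B = 1σ̂–2σ̂, A = 2σ̂–3σ̂, * = beyond 3σ̂; sign = side of CL): 1:-B, 2:-C, 3:-B, 4:-B, 5:-C, 6:-C, 7:-B, 8:-C, 9:+B, 10:-C, 11:-C, 12:-C
Rule 4 (eight consecutive points on the same side of the centre line) is satisfied at point 8.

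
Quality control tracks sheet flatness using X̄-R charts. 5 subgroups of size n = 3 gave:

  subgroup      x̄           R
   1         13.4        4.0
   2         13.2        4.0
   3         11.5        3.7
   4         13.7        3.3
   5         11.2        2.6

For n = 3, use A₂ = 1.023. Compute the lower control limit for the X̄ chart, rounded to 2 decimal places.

9.00

X̄̄ = (13.4 + 13.2 + 11.5 + 13.7 + 11.2) / 5 = 63.0000 / 5 = 12.6000
R̄ = (4.0 + 4.0 + 3.7 + 3.3 + 2.6) / 5 = 17.6000 / 5 = 3.5200
LCL = X̄̄ − A₂·R̄ = 12.6000 − 1.023 × 3.5200 = 8.9990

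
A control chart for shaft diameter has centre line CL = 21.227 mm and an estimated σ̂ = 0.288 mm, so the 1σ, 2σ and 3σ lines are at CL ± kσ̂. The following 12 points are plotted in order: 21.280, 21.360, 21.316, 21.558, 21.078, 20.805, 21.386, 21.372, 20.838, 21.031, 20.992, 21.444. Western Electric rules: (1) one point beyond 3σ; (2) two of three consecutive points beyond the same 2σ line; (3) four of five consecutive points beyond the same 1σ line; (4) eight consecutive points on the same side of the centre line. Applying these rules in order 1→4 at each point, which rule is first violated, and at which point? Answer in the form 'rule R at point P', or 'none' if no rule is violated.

Zone of each point (C = within 1σ̂, B = 1σ̂–2σ̂, A = 2σ̂–3σ̂, * = beyond 3σ̂; sign = side of CL): 1:+C, 2:+C, 3:+C, 4:+B, 5:-C, 6:-B, 7:+C, 8:+C, 9:-B, 10:-C, 11:-C, 12:+C
No rule fires across all 12 points.

none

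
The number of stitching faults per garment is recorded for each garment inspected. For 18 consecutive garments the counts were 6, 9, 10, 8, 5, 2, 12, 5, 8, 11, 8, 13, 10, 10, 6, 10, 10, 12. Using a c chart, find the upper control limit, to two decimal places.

17.41

c̄ = (6 + 9 + 10 + 8 + 5 + 2 + 12 + 5 + 8 + 11 + 8 + 13 + 10 + 10 + 6 + 10 + 10 + 12) / 18 = 155 / 18 = 8.6111
UCL = c̄ + 3√c̄ = 8.6111 + 3 × √8.6111 = 8.6111 + 3 × 2.9345 = 17.4145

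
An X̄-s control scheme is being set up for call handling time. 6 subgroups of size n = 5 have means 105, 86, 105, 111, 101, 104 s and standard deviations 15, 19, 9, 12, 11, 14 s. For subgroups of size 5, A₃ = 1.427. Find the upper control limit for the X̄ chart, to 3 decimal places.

X̄̄ = (105 + 86 + 105 + 111 + 101 + 104) / 6 = 102.0000
s̄ = (15 + 19 + 9 + 12 + 11 + 14) / 6 = 13.3333
UCL = X̄̄ + A₃·s̄ = 102.0000 + 1.427 × 13.3333 = 121.0267

121.027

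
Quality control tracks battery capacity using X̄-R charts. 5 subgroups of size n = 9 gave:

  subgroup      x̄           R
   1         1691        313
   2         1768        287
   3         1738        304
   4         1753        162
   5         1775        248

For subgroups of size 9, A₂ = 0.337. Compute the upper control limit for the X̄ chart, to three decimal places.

1833.564

X̄̄ = (1691 + 1768 + 1738 + 1753 + 1775) / 5 = 8725.0000 / 5 = 1745.0000
R̄ = (313 + 287 + 304 + 162 + 248) / 5 = 1314.0000 / 5 = 262.8000
UCL = X̄̄ + A₂·R̄ = 1745.0000 + 0.337 × 262.8000 = 1833.5636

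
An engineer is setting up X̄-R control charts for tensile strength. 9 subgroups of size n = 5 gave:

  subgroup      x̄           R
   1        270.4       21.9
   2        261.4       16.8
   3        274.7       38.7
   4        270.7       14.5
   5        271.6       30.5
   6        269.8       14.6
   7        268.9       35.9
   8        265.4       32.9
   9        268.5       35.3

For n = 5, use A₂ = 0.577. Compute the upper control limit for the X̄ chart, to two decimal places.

X̄̄ = (270.4 + 261.4 + 274.7 + 270.7 + 271.6 + 269.8 + 268.9 + 265.4 + 268.5) / 9 = 2421.4000 / 9 = 269.0444
R̄ = (21.9 + 16.8 + 38.7 + 14.5 + 30.5 + 14.6 + 35.9 + 32.9 + 35.3) / 9 = 241.1000 / 9 = 26.7889
UCL = X̄̄ + A₂·R̄ = 269.0444 + 0.577 × 26.7889 = 284.5016

284.50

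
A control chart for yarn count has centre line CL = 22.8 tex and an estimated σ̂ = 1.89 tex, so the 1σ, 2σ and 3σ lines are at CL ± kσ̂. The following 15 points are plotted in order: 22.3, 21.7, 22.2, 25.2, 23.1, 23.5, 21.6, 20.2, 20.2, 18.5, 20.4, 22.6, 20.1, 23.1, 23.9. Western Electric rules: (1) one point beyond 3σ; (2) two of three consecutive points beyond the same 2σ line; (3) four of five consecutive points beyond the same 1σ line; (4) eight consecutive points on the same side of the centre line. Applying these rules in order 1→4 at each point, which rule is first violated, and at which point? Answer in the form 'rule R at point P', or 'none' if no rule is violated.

rule 3 at point 11

Zone of each point (C = within 1σ̂, B = 1σ̂–2σ̂, A = 2σ̂–3σ̂, * = beyond 3σ̂; sign = side of CL): 1:-C, 2:-C, 3:-C, 4:+B, 5:+C, 6:+C, 7:-C, 8:-B, 9:-B, 10:-A, 11:-B, 12:-C, 13:-B, 14:+C, 15:+C
Rule 3 (four of five consecutive points beyond the same 1σ limit) is satisfied at point 11.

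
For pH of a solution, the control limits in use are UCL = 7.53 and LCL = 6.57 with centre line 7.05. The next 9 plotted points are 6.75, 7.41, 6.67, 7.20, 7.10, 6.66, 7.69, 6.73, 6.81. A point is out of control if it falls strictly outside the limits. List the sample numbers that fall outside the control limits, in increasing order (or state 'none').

Compare each point to [6.57, 7.53]: sample 7 = 7.69 > UCL.

7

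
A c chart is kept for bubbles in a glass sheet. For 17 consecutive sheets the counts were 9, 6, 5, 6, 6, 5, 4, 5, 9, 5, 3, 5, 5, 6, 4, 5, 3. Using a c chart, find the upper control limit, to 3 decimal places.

12.294

c̄ = (9 + 6 + 5 + 6 + 6 + 5 + 4 + 5 + 9 + 5 + 3 + 5 + 5 + 6 + 4 + 5 + 3) / 17 = 91 / 17 = 5.3529
UCL = c̄ + 3√c̄ = 5.3529 + 3 × √5.3529 = 5.3529 + 3 × 2.3136 = 12.2939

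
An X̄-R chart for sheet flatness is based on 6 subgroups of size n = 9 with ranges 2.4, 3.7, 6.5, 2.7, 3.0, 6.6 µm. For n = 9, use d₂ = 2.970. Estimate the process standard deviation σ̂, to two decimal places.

R̄ = (2.4 + 3.7 + 6.5 + 2.7 + 3.0 + 6.6) / 6 = 4.1500
σ̂ = R̄ / d₂ = 4.1500 / 2.970 = 1.3973

1.40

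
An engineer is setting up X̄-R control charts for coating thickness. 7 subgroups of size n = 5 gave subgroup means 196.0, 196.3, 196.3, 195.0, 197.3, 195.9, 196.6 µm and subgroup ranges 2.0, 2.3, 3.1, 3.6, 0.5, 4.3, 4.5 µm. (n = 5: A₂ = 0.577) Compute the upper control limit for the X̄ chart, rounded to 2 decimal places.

197.87

X̄̄ = (196.0 + 196.3 + 196.3 + 195.0 + 197.3 + 195.9 + 196.6) / 7 = 1373.4000 / 7 = 196.2000
R̄ = (2.0 + 2.3 + 3.1 + 3.6 + 0.5 + 4.3 + 4.5) / 7 = 20.3000 / 7 = 2.9000
UCL = X̄̄ + A₂·R̄ = 196.2000 + 0.577 × 2.9000 = 197.8733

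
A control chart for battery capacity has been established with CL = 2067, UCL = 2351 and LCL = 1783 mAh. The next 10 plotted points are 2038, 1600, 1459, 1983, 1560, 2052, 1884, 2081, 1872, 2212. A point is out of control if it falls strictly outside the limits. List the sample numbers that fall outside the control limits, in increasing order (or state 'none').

Compare each point to [1783, 2351]: sample 2 = 1600 < LCL; sample 3 = 1459 < LCL; sample 5 = 1560 < LCL.

2, 3, 5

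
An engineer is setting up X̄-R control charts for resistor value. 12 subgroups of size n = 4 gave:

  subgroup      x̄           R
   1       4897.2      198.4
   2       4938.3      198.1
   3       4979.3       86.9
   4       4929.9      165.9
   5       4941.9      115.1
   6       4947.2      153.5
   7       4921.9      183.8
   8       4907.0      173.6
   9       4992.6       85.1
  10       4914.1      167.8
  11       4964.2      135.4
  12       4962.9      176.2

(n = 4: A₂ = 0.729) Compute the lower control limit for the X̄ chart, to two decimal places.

4829.61

X̄̄ = (4897.2 + 4938.3 + 4979.3 + 4929.9 + 4941.9 + 4947.2 + 4921.9 + 4907.0 + 4992.6 + 4914.1 + 4964.2 + 4962.9) / 12 = 59296.5000 / 12 = 4941.3750
R̄ = (198.4 + 198.1 + 86.9 + 165.9 + 115.1 + 153.5 + 183.8 + 173.6 + 85.1 + 167.8 + 135.4 + 176.2) / 12 = 1839.8000 / 12 = 153.3167
LCL = X̄̄ − A₂·R̄ = 4941.3750 − 0.729 × 153.3167 = 4829.6071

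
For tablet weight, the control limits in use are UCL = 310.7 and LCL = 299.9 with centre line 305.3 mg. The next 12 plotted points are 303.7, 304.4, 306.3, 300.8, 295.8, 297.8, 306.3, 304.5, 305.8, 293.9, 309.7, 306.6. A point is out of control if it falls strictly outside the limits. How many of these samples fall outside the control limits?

Compare each point to [299.9, 310.7]: sample 5 = 295.8 < LCL; sample 6 = 297.8 < LCL; sample 10 = 293.9 < LCL.

3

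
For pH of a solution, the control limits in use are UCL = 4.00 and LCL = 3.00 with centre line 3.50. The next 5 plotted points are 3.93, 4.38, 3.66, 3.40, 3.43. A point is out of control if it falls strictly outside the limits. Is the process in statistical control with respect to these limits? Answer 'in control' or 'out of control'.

out of control

Compare each point to [3.00, 4.00]: sample 2 = 4.38 > UCL.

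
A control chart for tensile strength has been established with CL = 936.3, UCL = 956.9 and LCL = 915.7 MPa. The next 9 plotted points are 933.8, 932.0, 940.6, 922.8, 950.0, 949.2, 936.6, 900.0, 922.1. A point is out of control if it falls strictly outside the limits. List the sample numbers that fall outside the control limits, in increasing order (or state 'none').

8

Compare each point to [915.7, 956.9]: sample 8 = 900.0 < LCL.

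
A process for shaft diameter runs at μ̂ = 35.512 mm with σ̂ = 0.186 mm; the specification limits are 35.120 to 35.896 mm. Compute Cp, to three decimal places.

0.695

Cp = (USL − LSL) / (6σ̂) = (35.896 − 35.120) / (6 × 0.186) = 0.7760 / 1.1160 = 0.6953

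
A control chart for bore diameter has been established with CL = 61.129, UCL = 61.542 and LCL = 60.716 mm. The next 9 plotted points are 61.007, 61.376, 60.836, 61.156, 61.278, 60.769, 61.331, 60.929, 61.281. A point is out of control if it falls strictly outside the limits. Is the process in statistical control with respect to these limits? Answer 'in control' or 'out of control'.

in control

All 9 points lie within [60.716, 61.542].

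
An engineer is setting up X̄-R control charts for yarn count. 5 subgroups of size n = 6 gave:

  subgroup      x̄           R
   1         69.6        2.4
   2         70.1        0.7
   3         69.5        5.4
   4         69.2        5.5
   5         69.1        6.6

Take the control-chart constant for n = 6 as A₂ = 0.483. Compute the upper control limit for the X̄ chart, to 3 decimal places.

X̄̄ = (69.6 + 70.1 + 69.5 + 69.2 + 69.1) / 5 = 347.5000 / 5 = 69.5000
R̄ = (2.4 + 0.7 + 5.4 + 5.5 + 6.6) / 5 = 20.6000 / 5 = 4.1200
UCL = X̄̄ + A₂·R̄ = 69.5000 + 0.483 × 4.1200 = 71.4900

71.490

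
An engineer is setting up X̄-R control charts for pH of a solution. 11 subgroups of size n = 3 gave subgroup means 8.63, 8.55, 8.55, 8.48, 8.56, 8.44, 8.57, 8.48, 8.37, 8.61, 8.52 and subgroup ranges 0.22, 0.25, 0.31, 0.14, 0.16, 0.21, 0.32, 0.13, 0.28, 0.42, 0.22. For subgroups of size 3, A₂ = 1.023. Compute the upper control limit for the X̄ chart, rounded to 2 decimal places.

8.77

X̄̄ = (8.63 + 8.55 + 8.55 + 8.48 + 8.56 + 8.44 + 8.57 + 8.48 + 8.37 + 8.61 + 8.52) / 11 = 93.7600 / 11 = 8.5236
R̄ = (0.22 + 0.25 + 0.31 + 0.14 + 0.16 + 0.21 + 0.32 + 0.13 + 0.28 + 0.42 + 0.22) / 11 = 2.6600 / 11 = 0.2418
UCL = X̄̄ + A₂·R̄ = 8.5236 + 1.023 × 0.2418 = 8.7710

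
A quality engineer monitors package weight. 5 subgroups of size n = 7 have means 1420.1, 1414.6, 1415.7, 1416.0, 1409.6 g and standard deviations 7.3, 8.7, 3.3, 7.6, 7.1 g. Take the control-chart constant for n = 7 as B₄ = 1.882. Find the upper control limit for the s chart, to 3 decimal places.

s̄ = (7.3 + 8.7 + 3.3 + 7.6 + 7.1) / 5 = 6.8000
UCL_s = B₄·s̄ = 1.882 × 6.8000 = 12.7976

12.798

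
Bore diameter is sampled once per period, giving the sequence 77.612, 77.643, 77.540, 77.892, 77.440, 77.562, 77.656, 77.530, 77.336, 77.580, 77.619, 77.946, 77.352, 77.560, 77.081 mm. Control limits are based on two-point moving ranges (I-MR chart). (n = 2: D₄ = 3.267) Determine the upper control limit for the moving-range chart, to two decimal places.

Moving ranges: 0.031, 0.103, 0.352, 0.452, 0.122, 0.094, 0.126, 0.194, 0.244, 0.039, 0.327, 0.594, 0.208, 0.479; M̄R̄ = 3.3650 / 14 = 0.2404
UCL_MR = D₄·M̄R̄ = 3.267 × 0.2404 = 0.7852

0.79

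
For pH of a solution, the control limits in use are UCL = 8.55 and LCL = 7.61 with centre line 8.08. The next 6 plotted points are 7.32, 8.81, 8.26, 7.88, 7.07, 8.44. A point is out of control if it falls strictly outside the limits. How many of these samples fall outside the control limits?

3

Compare each point to [7.61, 8.55]: sample 1 = 7.32 < LCL; sample 2 = 8.81 > UCL; sample 5 = 7.07 < LCL.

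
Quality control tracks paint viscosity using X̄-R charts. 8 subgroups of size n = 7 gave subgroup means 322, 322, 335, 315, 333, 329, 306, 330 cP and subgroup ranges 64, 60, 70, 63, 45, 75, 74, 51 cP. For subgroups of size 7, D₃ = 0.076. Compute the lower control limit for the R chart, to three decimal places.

R̄ = (64 + 60 + 70 + 63 + 45 + 75 + 74 + 51) / 8 = 502.0000 / 8 = 62.7500
LCL_R = D₃·R̄ = 0.076 × 62.7500 = 4.7690

4.769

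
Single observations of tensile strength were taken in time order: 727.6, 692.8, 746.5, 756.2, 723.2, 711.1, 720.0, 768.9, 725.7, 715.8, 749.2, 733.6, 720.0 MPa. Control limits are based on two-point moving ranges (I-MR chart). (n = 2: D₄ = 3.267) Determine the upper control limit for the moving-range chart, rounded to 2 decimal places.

Moving ranges: 34.8, 53.7, 9.7, 33.0, 12.1, 8.9, 48.9, 43.2, 9.9, 33.4, 15.6, 13.6; M̄R̄ = 316.8000 / 12 = 26.4000
UCL_MR = D₄·M̄R̄ = 3.267 × 26.4000 = 86.2488

86.25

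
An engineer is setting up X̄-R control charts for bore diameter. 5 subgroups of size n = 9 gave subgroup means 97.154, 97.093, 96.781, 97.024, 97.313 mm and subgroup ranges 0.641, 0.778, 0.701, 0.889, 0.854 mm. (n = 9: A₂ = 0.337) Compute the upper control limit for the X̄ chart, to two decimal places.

X̄̄ = (97.154 + 97.093 + 96.781 + 97.024 + 97.313) / 5 = 485.3650 / 5 = 97.0730
R̄ = (0.641 + 0.778 + 0.701 + 0.889 + 0.854) / 5 = 3.8630 / 5 = 0.7726
UCL = X̄̄ + A₂·R̄ = 97.0730 + 0.337 × 0.7726 = 97.3334

97.33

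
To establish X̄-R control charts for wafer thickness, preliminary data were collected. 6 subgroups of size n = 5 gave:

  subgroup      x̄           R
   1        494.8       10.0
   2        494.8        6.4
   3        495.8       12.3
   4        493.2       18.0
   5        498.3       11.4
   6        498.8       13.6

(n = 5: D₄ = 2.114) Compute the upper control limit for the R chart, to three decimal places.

25.262

R̄ = (10.0 + 6.4 + 12.3 + 18.0 + 11.4 + 13.6) / 6 = 71.7000 / 6 = 11.9500
UCL_R = D₄·R̄ = 2.114 × 11.9500 = 25.2623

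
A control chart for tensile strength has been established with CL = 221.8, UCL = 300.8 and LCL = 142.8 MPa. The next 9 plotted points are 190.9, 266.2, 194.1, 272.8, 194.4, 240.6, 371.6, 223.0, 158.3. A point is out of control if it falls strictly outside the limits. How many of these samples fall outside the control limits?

Compare each point to [142.8, 300.8]: sample 7 = 371.6 > UCL.

1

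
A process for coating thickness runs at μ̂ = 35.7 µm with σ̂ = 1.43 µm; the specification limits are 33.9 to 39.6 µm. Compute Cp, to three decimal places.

Cp = (USL − LSL) / (6σ̂) = (39.6 − 33.9) / (6 × 1.43) = 5.7000 / 8.5800 = 0.6643

0.664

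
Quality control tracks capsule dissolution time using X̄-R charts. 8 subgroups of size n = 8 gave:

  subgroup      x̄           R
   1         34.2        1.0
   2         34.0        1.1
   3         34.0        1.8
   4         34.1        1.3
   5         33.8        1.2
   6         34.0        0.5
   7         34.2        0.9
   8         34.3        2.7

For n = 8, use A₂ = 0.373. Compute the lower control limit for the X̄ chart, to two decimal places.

33.59

X̄̄ = (34.2 + 34.0 + 34.0 + 34.1 + 33.8 + 34.0 + 34.2 + 34.3) / 8 = 272.6000 / 8 = 34.0750
R̄ = (1.0 + 1.1 + 1.8 + 1.3 + 1.2 + 0.5 + 0.9 + 2.7) / 8 = 10.5000 / 8 = 1.3125
LCL = X̄̄ − A₂·R̄ = 34.0750 − 0.373 × 1.3125 = 33.5854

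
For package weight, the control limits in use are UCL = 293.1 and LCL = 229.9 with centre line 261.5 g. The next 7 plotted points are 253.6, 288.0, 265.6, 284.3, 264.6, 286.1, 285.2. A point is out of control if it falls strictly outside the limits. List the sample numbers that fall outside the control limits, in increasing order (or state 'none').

none

All 7 points lie within [229.9, 293.1].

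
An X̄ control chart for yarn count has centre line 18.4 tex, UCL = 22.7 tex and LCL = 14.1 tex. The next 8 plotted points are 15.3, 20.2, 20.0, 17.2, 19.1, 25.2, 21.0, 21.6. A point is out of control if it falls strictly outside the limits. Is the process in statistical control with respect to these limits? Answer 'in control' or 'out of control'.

Compare each point to [14.1, 22.7]: sample 6 = 25.2 > UCL.

out of control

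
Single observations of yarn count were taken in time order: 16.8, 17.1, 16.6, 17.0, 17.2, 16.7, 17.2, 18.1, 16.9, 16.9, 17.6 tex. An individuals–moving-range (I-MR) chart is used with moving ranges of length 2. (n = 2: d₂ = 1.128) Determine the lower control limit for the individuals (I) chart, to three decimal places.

X̄ = (16.8 + 17.1 + 16.6 + 17.0 + 17.2 + 16.7 + 17.2 + 18.1 + 16.9 + 16.9 + 17.6) / 11 = 17.1000
Moving ranges: 0.3, 0.5, 0.4, 0.2, 0.5, 0.5, 0.9, 1.2, 0.0, 0.7; M̄R̄ = 5.2000 / 10 = 0.5200
LCL = X̄ − 3·M̄R̄/d₂ = 17.1000 − 3 × 0.5200 / 1.128 = 15.7170

15.717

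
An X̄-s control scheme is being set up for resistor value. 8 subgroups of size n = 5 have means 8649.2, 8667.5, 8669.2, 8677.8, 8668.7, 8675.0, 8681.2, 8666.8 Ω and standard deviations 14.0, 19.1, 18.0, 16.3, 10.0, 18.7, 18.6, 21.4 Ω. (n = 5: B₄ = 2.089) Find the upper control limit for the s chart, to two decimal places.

35.54

s̄ = (14.0 + 19.1 + 18.0 + 16.3 + 10.0 + 18.7 + 18.6 + 21.4) / 8 = 17.0125
UCL_s = B₄·s̄ = 2.089 × 17.0125 = 35.5391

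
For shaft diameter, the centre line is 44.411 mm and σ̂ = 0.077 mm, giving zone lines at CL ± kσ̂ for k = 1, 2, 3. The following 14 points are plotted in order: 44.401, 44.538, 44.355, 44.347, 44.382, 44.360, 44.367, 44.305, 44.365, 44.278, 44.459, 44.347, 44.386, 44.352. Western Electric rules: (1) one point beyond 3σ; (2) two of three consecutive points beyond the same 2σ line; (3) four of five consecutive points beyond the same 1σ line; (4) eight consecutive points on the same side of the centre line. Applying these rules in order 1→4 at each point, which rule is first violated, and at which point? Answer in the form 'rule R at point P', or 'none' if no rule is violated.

rule 4 at point 10

Zone of each point (C = within 1σ̂, B = 1σ̂–2σ̂, A = 2σ̂–3σ̂, * = beyond 3σ̂; sign = side of CL): 1:-C, 2:+B, 3:-C, 4:-C, 5:-C, 6:-C, 7:-C, 8:-B, 9:-C, 10:-B, 11:+C, 12:-C, 13:-C, 14:-C
Rule 4 (eight consecutive points on the same side of the centre line) is satisfied at point 10.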